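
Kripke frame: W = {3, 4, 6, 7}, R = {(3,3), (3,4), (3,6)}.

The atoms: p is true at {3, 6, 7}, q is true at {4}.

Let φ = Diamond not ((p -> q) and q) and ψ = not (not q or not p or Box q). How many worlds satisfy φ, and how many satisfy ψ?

1 and 0

For Diamond not ((p -> q) and q):
3: successors {3, 4, 6}; not ((p -> q) and q) there: 3:T, 4:F, 6:T. ✓
4: no successors, so Diamond not ((p -> q) and q) fails. ✗
6: no successors, so Diamond not ((p -> q) and q) fails. ✗
7: no successors, so Diamond not ((p -> q) and q) fails. ✗
— 1 world.
For not (not q or not p or Box q):
3: not q or not p or Box q is T. ✗
4: not q or not p or Box q is T. ✗
6: not q or not p or Box q is T. ✗
7: not q or not p or Box q is T. ✗
— 0 worlds.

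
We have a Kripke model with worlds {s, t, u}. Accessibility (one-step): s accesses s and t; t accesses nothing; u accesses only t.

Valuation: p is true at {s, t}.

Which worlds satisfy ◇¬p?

∅

s: successors {s, t}; ¬p there: s:F, t:F. ✗
t: no successors, so ◇¬p fails. ✗
u: successors {t}; ¬p there: t:F. ✗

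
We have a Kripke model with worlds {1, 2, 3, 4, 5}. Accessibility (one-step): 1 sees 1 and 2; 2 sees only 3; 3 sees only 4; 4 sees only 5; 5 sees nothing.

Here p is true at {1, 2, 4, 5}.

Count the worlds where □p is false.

1

1: successors {1, 2}; p there: 1:T, 2:T. ✓
2: successors {3}; p there: 3:F. ✗
3: successors {4}; p there: 4:T. ✓
4: successors {5}; p there: 5:T. ✓
5: no successors, so □p holds vacuously. ✓
Satisfying worlds: {1, 3, 4, 5}.
So □p fails at the other 1 world.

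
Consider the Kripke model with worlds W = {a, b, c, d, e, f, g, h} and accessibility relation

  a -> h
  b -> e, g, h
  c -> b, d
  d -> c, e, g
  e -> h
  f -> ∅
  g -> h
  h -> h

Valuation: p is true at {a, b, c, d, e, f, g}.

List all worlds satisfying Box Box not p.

{a, b, e, f, g, h}

a: successors {h}; Box not p there: h:T. ✓
b: successors {e, g, h}; Box not p there: e:T, g:T, h:T. ✓
c: successors {b, d}; Box not p there: b:F, d:F. ✗
d: successors {c, e, g}; Box not p there: c:F, e:T, g:T. ✗
e: successors {h}; Box not p there: h:T. ✓
f: no successors, so Box Box not p holds vacuously. ✓
g: successors {h}; Box not p there: h:T. ✓
h: successors {h}; Box not p there: h:T. ✓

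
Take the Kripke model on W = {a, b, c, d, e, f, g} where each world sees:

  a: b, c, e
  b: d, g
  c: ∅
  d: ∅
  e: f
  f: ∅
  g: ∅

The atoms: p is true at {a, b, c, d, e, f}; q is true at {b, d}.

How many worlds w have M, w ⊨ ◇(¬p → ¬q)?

a: successors {b, c, e}; ¬p → ¬q there: b:T, c:T, e:T. ✓
b: successors {d, g}; ¬p → ¬q there: d:T, g:T. ✓
c: no successors, so ◇(¬p → ¬q) fails. ✗
d: no successors, so ◇(¬p → ¬q) fails. ✗
e: successors {f}; ¬p → ¬q there: f:T. ✓
f: no successors, so ◇(¬p → ¬q) fails. ✗
g: no successors, so ◇(¬p → ¬q) fails. ✗
Satisfying worlds: {a, b, e}.

3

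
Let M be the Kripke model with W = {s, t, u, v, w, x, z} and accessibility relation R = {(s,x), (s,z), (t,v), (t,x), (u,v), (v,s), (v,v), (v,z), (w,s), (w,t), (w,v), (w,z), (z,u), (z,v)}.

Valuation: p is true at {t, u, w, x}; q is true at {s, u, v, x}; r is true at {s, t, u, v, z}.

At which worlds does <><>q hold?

s: successors {x, z}; <>q there: x:F, z:T. ✓
t: successors {v, x}; <>q there: v:T, x:F. ✓
u: successors {v}; <>q there: v:T. ✓
v: successors {s, v, z}; <>q there: s:T, v:T, z:T. ✓
w: successors {s, t, v, z}; <>q there: s:T, t:T, v:T, z:T. ✓
x: no successors, so <><>q fails. ✗
z: successors {u, v}; <>q there: u:T, v:T. ✓

{s, t, u, v, w, z}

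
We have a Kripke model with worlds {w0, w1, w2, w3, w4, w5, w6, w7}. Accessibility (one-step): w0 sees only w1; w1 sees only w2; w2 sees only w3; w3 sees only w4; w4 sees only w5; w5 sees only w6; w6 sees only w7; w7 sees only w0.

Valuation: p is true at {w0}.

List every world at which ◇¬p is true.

{w0, w1, w2, w3, w4, w5, w6}

w0: successors {w1}; ¬p there: w1:T. ✓
w1: successors {w2}; ¬p there: w2:T. ✓
w2: successors {w3}; ¬p there: w3:T. ✓
w3: successors {w4}; ¬p there: w4:T. ✓
w4: successors {w5}; ¬p there: w5:T. ✓
w5: successors {w6}; ¬p there: w6:T. ✓
w6: successors {w7}; ¬p there: w7:T. ✓
w7: successors {w0}; ¬p there: w0:F. ✗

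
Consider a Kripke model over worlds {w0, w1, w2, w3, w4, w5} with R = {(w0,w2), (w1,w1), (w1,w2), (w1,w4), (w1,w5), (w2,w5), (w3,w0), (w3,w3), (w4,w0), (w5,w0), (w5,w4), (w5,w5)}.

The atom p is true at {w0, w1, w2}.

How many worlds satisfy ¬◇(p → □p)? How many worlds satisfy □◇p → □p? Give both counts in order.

1 and 3

For ¬◇(p → □p):
w0: ◇(p → □p) is F. ✓
w1: ◇(p → □p) is T. ✗
w2: ◇(p → □p) is T. ✗
w3: ◇(p → □p) is T. ✗
w4: ◇(p → □p) is T. ✗
w5: ◇(p → □p) is T. ✗
— 1 world.
For □◇p → □p:
w0: □◇p is F, □p is T. ✓
w1: □◇p is F, □p is F. ✓
w2: □◇p is T, □p is F. ✗
w3: □◇p is T, □p is F. ✗
w4: □◇p is T, □p is T. ✓
w5: □◇p is T, □p is F. ✗
— 3 worlds.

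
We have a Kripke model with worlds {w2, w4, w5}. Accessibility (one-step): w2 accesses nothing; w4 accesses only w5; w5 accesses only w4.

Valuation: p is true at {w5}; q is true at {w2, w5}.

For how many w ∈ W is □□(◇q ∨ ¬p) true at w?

w2: no successors, so □□(◇q ∨ ¬p) holds vacuously. ✓
w4: successors {w5}; □(◇q ∨ ¬p) there: w5:T. ✓
w5: successors {w4}; □(◇q ∨ ¬p) there: w4:F. ✗
Satisfying worlds: {w2, w4}.

2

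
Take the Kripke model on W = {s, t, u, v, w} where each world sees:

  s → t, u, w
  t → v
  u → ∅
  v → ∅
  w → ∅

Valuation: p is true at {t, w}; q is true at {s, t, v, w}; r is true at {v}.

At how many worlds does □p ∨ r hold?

3

s: □p is F, r is F. ✗
t: □p is F, r is F. ✗
u: □p is T, r is F. ✓
v: □p is T, r is T. ✓
w: □p is T, r is F. ✓
Satisfying worlds: {u, v, w}.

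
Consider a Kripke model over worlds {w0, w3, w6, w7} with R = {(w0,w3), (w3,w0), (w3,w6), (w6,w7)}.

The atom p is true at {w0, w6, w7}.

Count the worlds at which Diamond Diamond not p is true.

w0: successors {w3}; Diamond not p there: w3:F. ✗
w3: successors {w0, w6}; Diamond not p there: w0:T, w6:F. ✓
w6: successors {w7}; Diamond not p there: w7:F. ✗
w7: no successors, so Diamond Diamond not p fails. ✗
Satisfying worlds: {w3}.

1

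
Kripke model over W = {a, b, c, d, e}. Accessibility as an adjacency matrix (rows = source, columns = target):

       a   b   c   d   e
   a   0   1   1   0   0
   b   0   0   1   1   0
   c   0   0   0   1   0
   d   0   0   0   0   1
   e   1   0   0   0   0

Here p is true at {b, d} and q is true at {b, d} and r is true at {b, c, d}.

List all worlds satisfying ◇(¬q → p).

a: successors {b, c}; ¬q → p there: b:T, c:F. ✓
b: successors {c, d}; ¬q → p there: c:F, d:T. ✓
c: successors {d}; ¬q → p there: d:T. ✓
d: successors {e}; ¬q → p there: e:F. ✗
e: successors {a}; ¬q → p there: a:F. ✗

{a, b, c}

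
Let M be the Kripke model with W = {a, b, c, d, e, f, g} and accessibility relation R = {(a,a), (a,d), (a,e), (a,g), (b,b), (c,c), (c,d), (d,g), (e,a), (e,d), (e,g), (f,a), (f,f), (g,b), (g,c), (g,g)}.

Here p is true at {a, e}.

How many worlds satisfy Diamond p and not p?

1

a: Diamond p is T, not p is F. ✗
b: Diamond p is F, not p is T. ✗
c: Diamond p is F, not p is T. ✗
d: Diamond p is F, not p is T. ✗
e: Diamond p is T, not p is F. ✗
f: Diamond p is T, not p is T. ✓
g: Diamond p is F, not p is T. ✗
Satisfying worlds: {f}.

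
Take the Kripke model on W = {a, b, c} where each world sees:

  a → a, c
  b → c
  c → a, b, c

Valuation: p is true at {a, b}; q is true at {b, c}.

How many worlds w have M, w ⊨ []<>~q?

2

a: successors {a, c}; <>~q there: a:T, c:T. ✓
b: successors {c}; <>~q there: c:T. ✓
c: successors {a, b, c}; <>~q there: a:T, b:F, c:T. ✗
Satisfying worlds: {a, b}.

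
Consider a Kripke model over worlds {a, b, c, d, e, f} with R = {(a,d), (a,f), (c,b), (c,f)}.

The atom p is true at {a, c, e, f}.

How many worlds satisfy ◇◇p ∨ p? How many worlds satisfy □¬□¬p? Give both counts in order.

4 and 4

For ◇◇p ∨ p:
a: ◇◇p is F, p is T. ✓
b: ◇◇p is F, p is F. ✗
c: ◇◇p is F, p is T. ✓
d: ◇◇p is F, p is F. ✗
e: ◇◇p is F, p is T. ✓
f: ◇◇p is F, p is T. ✓
— 4 worlds.
For □¬□¬p:
a: successors {d, f}; ¬□¬p there: d:F, f:F. ✗
b: no successors, so □¬□¬p holds vacuously. ✓
c: successors {b, f}; ¬□¬p there: b:F, f:F. ✗
d: no successors, so □¬□¬p holds vacuously. ✓
e: no successors, so □¬□¬p holds vacuously. ✓
f: no successors, so □¬□¬p holds vacuously. ✓
— 4 worlds.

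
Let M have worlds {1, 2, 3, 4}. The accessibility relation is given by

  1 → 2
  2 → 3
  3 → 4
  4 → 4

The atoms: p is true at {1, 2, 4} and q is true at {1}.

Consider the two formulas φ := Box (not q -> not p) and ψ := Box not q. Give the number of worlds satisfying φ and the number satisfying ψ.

1 and 4

For Box (not q -> not p):
1: successors {2}; not q -> not p there: 2:F. ✗
2: successors {3}; not q -> not p there: 3:T. ✓
3: successors {4}; not q -> not p there: 4:F. ✗
4: successors {4}; not q -> not p there: 4:F. ✗
— 1 world.
For Box not q:
1: successors {2}; not q there: 2:T. ✓
2: successors {3}; not q there: 3:T. ✓
3: successors {4}; not q there: 4:T. ✓
4: successors {4}; not q there: 4:T. ✓
— 4 worlds.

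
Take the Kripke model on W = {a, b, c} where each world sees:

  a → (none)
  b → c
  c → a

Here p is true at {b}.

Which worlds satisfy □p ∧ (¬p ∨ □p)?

a: □p is T, ¬p ∨ □p is T. ✓
b: □p is F, ¬p ∨ □p is F. ✗
c: □p is F, ¬p ∨ □p is T. ✗

{a}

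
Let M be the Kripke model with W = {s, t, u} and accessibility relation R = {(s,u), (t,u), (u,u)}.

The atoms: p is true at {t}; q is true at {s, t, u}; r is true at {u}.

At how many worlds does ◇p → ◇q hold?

3

s: ◇p is F, ◇q is T. ✓
t: ◇p is F, ◇q is T. ✓
u: ◇p is F, ◇q is T. ✓
Satisfying worlds: {s, t, u}.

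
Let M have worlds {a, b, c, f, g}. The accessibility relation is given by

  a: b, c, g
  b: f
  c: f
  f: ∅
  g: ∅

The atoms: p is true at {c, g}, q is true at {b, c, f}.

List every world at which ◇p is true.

a: successors {b, c, g}; p there: b:F, c:T, g:T. ✓
b: successors {f}; p there: f:F. ✗
c: successors {f}; p there: f:F. ✗
f: no successors, so ◇p fails. ✗
g: no successors, so ◇p fails. ✗

{a}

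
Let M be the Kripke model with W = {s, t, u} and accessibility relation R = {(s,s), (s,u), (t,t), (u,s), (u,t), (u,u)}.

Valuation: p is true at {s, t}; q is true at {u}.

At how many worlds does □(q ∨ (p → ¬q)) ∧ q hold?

1

s: □(q ∨ (p → ¬q)) is T, q is F. ✗
t: □(q ∨ (p → ¬q)) is T, q is F. ✗
u: □(q ∨ (p → ¬q)) is T, q is T. ✓
Satisfying worlds: {u}.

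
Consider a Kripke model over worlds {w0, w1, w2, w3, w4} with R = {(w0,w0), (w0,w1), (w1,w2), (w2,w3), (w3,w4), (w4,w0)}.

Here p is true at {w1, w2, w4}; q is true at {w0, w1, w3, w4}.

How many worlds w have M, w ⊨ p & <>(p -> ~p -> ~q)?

w0: p is F, <>(p -> ~p -> ~q) is T. ✗
w1: p is T, <>(p -> ~p -> ~q) is T. ✓
w2: p is T, <>(p -> ~p -> ~q) is T. ✓
w3: p is F, <>(p -> ~p -> ~q) is T. ✗
w4: p is T, <>(p -> ~p -> ~q) is T. ✓
Satisfying worlds: {w1, w2, w4}.

3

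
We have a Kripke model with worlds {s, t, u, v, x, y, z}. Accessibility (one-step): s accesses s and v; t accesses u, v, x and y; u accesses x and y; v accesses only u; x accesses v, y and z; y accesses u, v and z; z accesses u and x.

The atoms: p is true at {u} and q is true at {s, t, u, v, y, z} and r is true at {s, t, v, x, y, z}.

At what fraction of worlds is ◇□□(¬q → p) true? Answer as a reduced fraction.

5/7

s: successors {s, v}; □□(¬q → p) there: s:T, v:F. ✓
t: successors {u, v, x, y}; □□(¬q → p) there: u:T, v:F, x:F, y:F. ✓
u: successors {x, y}; □□(¬q → p) there: x:F, y:F. ✗
v: successors {u}; □□(¬q → p) there: u:T. ✓
x: successors {v, y, z}; □□(¬q → p) there: v:F, y:F, z:F. ✗
y: successors {u, v, z}; □□(¬q → p) there: u:T, v:F, z:F. ✓
z: successors {u, x}; □□(¬q → p) there: u:T, x:F. ✓
That's 5 of 7 worlds, so 5/7.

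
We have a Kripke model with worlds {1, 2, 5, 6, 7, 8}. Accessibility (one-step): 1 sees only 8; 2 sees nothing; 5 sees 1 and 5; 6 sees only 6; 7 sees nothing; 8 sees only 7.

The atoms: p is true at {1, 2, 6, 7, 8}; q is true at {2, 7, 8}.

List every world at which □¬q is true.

{2, 5, 6, 7}

1: successors {8}; ¬q there: 8:F. ✗
2: no successors, so □¬q holds vacuously. ✓
5: successors {1, 5}; ¬q there: 1:T, 5:T. ✓
6: successors {6}; ¬q there: 6:T. ✓
7: no successors, so □¬q holds vacuously. ✓
8: successors {7}; ¬q there: 7:F. ✗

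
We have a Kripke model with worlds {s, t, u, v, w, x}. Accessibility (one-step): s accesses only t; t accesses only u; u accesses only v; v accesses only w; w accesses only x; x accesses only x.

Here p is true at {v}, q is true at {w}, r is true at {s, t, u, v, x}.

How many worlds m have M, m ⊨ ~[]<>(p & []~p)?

5

s: []<>(p & []~p) is F. ✓
t: []<>(p & []~p) is T. ✗
u: []<>(p & []~p) is F. ✓
v: []<>(p & []~p) is F. ✓
w: []<>(p & []~p) is F. ✓
x: []<>(p & []~p) is F. ✓
Satisfying worlds: {s, u, v, w, x}.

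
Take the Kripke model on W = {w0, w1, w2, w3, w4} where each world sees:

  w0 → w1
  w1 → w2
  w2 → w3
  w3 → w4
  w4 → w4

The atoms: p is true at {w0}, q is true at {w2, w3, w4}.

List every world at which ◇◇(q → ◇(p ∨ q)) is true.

w0: successors {w1}; ◇(q → ◇(p ∨ q)) there: w1:T. ✓
w1: successors {w2}; ◇(q → ◇(p ∨ q)) there: w2:T. ✓
w2: successors {w3}; ◇(q → ◇(p ∨ q)) there: w3:T. ✓
w3: successors {w4}; ◇(q → ◇(p ∨ q)) there: w4:T. ✓
w4: successors {w4}; ◇(q → ◇(p ∨ q)) there: w4:T. ✓

{w0, w1, w2, w3, w4}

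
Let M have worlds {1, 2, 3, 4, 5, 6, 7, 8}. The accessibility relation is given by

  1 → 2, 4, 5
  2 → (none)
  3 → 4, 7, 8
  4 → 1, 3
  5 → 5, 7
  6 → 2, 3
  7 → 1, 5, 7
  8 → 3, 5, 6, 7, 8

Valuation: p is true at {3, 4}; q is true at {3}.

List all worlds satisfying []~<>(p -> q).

1: successors {2, 4, 5}; ~<>(p -> q) there: 2:T, 4:F, 5:F. ✗
2: no successors, so []~<>(p -> q) holds vacuously. ✓
3: successors {4, 7, 8}; ~<>(p -> q) there: 4:F, 7:F, 8:F. ✗
4: successors {1, 3}; ~<>(p -> q) there: 1:F, 3:F. ✗
5: successors {5, 7}; ~<>(p -> q) there: 5:F, 7:F. ✗
6: successors {2, 3}; ~<>(p -> q) there: 2:T, 3:F. ✗
7: successors {1, 5, 7}; ~<>(p -> q) there: 1:F, 5:F, 7:F. ✗
8: successors {3, 5, 6, 7, 8}; ~<>(p -> q) there: 3:F, 5:F, 6:F, 7:F, 8:F. ✗

{2}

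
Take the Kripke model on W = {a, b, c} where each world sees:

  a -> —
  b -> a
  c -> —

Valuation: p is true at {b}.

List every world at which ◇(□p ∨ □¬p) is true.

a: no successors, so ◇(□p ∨ □¬p) fails. ✗
b: successors {a}; □p ∨ □¬p there: a:T. ✓
c: no successors, so ◇(□p ∨ □¬p) fails. ✗

{b}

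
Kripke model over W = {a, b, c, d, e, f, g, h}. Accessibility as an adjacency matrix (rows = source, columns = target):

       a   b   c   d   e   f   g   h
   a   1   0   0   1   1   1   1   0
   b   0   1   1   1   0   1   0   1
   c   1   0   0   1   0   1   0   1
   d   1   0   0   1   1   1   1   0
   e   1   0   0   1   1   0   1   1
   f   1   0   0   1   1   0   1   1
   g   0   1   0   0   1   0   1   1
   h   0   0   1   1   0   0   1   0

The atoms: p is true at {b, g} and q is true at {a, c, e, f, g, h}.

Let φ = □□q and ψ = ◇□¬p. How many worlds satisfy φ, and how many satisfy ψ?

0 and 2

For □□q:
a: successors {a, d, e, f, g}; □q there: a:F, d:F, e:F, f:F, g:F. ✗
b: successors {b, c, d, f, h}; □q there: b:F, c:F, d:F, f:F, h:F. ✗
c: successors {a, d, f, h}; □q there: a:F, d:F, f:F, h:F. ✗
d: successors {a, d, e, f, g}; □q there: a:F, d:F, e:F, f:F, g:F. ✗
e: successors {a, d, e, g, h}; □q there: a:F, d:F, e:F, g:F, h:F. ✗
f: successors {a, d, e, g, h}; □q there: a:F, d:F, e:F, g:F, h:F. ✗
g: successors {b, e, g, h}; □q there: b:F, e:F, g:F, h:F. ✗
h: successors {c, d, g}; □q there: c:F, d:F, g:F. ✗
— 0 worlds.
For ◇□¬p:
a: successors {a, d, e, f, g}; □¬p there: a:F, d:F, e:F, f:F, g:F. ✗
b: successors {b, c, d, f, h}; □¬p there: b:F, c:T, d:F, f:F, h:F. ✓
c: successors {a, d, f, h}; □¬p there: a:F, d:F, f:F, h:F. ✗
d: successors {a, d, e, f, g}; □¬p there: a:F, d:F, e:F, f:F, g:F. ✗
e: successors {a, d, e, g, h}; □¬p there: a:F, d:F, e:F, g:F, h:F. ✗
f: successors {a, d, e, g, h}; □¬p there: a:F, d:F, e:F, g:F, h:F. ✗
g: successors {b, e, g, h}; □¬p there: b:F, e:F, g:F, h:F. ✗
h: successors {c, d, g}; □¬p there: c:T, d:F, g:F. ✓
— 2 worlds.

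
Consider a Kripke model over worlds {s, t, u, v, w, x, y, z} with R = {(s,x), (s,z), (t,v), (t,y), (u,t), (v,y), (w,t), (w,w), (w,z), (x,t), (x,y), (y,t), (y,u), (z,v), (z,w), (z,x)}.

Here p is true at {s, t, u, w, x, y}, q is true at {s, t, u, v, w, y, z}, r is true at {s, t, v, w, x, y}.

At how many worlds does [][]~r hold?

0

s: successors {x, z}; []~r there: x:F, z:F. ✗
t: successors {v, y}; []~r there: v:F, y:F. ✗
u: successors {t}; []~r there: t:F. ✗
v: successors {y}; []~r there: y:F. ✗
w: successors {t, w, z}; []~r there: t:F, w:F, z:F. ✗
x: successors {t, y}; []~r there: t:F, y:F. ✗
y: successors {t, u}; []~r there: t:F, u:F. ✗
z: successors {v, w, x}; []~r there: v:F, w:F, x:F. ✗
Satisfying worlds: ∅.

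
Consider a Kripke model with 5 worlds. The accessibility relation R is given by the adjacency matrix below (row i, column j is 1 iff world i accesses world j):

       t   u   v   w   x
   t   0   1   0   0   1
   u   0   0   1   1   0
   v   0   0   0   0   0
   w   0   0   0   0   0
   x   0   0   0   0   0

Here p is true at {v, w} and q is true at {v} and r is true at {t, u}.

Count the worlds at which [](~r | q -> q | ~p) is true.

t: successors {u, x}; ~r | q -> q | ~p there: u:T, x:T. ✓
u: successors {v, w}; ~r | q -> q | ~p there: v:T, w:F. ✗
v: no successors, so [](~r | q -> q | ~p) holds vacuously. ✓
w: no successors, so [](~r | q -> q | ~p) holds vacuously. ✓
x: no successors, so [](~r | q -> q | ~p) holds vacuously. ✓
Satisfying worlds: {t, v, w, x}.

4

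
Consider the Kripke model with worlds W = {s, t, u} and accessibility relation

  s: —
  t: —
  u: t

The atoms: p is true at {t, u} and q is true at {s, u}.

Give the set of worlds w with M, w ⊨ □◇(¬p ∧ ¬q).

{s, t}

s: no successors, so □◇(¬p ∧ ¬q) holds vacuously. ✓
t: no successors, so □◇(¬p ∧ ¬q) holds vacuously. ✓
u: successors {t}; ◇(¬p ∧ ¬q) there: t:F. ✗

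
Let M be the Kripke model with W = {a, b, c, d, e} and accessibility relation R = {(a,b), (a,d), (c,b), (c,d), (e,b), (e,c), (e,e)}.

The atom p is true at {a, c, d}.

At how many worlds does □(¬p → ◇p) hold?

2

a: successors {b, d}; ¬p → ◇p there: b:F, d:T. ✗
b: no successors, so □(¬p → ◇p) holds vacuously. ✓
c: successors {b, d}; ¬p → ◇p there: b:F, d:T. ✗
d: no successors, so □(¬p → ◇p) holds vacuously. ✓
e: successors {b, c, e}; ¬p → ◇p there: b:F, c:T, e:T. ✗
Satisfying worlds: {b, d}.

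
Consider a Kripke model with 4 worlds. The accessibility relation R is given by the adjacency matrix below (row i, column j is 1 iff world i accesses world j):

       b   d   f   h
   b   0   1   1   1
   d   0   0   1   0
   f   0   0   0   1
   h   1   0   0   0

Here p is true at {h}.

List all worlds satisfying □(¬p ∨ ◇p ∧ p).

{d, h}

b: successors {d, f, h}; ¬p ∨ ◇p ∧ p there: d:T, f:T, h:F. ✗
d: successors {f}; ¬p ∨ ◇p ∧ p there: f:T. ✓
f: successors {h}; ¬p ∨ ◇p ∧ p there: h:F. ✗
h: successors {b}; ¬p ∨ ◇p ∧ p there: b:T. ✓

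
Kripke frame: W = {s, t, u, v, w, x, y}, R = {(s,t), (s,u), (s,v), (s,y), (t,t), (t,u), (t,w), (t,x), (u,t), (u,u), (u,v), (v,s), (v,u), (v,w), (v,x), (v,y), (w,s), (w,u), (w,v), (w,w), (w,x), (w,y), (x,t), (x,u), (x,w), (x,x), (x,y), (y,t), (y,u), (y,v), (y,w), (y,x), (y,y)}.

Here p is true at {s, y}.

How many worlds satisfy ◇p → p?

s: ◇p is T, p is T. ✓
t: ◇p is F, p is F. ✓
u: ◇p is F, p is F. ✓
v: ◇p is T, p is F. ✗
w: ◇p is T, p is F. ✗
x: ◇p is T, p is F. ✗
y: ◇p is T, p is T. ✓
Satisfying worlds: {s, t, u, y}.

4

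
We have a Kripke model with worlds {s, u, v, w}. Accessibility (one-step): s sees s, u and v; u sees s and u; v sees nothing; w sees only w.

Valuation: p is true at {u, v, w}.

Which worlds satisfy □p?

s: successors {s, u, v}; p there: s:F, u:T, v:T. ✗
u: successors {s, u}; p there: s:F, u:T. ✗
v: no successors, so □p holds vacuously. ✓
w: successors {w}; p there: w:T. ✓

{v, w}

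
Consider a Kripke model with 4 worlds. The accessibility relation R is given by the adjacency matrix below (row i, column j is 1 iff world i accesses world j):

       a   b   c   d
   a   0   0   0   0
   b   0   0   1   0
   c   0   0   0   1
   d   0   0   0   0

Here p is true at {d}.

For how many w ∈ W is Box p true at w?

3

a: no successors, so Box p holds vacuously. ✓
b: successors {c}; p there: c:F. ✗
c: successors {d}; p there: d:T. ✓
d: no successors, so Box p holds vacuously. ✓
Satisfying worlds: {a, c, d}.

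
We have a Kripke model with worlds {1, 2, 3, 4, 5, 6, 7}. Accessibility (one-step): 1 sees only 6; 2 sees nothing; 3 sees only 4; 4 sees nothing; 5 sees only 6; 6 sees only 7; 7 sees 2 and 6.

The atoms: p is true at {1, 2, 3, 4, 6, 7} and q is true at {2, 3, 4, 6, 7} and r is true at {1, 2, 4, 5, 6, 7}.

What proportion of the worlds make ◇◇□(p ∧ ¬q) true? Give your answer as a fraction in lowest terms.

1: successors {6}; ◇□(p ∧ ¬q) there: 6:F. ✗
2: no successors, so ◇◇□(p ∧ ¬q) fails. ✗
3: successors {4}; ◇□(p ∧ ¬q) there: 4:F. ✗
4: no successors, so ◇◇□(p ∧ ¬q) fails. ✗
5: successors {6}; ◇□(p ∧ ¬q) there: 6:F. ✗
6: successors {7}; ◇□(p ∧ ¬q) there: 7:T. ✓
7: successors {2, 6}; ◇□(p ∧ ¬q) there: 2:F, 6:F. ✗
That's 1 of 7 worlds, so 1/7.

1/7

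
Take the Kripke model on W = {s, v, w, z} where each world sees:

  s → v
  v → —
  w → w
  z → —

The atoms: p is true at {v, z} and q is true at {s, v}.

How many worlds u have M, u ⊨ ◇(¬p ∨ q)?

2

s: successors {v}; ¬p ∨ q there: v:T. ✓
v: no successors, so ◇(¬p ∨ q) fails. ✗
w: successors {w}; ¬p ∨ q there: w:T. ✓
z: no successors, so ◇(¬p ∨ q) fails. ✗
Satisfying worlds: {s, w}.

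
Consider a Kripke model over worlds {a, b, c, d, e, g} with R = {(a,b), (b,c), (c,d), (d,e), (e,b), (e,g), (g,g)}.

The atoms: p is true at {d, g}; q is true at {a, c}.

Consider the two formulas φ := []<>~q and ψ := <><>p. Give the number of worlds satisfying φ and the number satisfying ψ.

4 and 4

For []<>~q:
a: successors {b}; <>~q there: b:F. ✗
b: successors {c}; <>~q there: c:T. ✓
c: successors {d}; <>~q there: d:T. ✓
d: successors {e}; <>~q there: e:T. ✓
e: successors {b, g}; <>~q there: b:F, g:T. ✗
g: successors {g}; <>~q there: g:T. ✓
— 4 worlds.
For <><>p:
a: successors {b}; <>p there: b:F. ✗
b: successors {c}; <>p there: c:T. ✓
c: successors {d}; <>p there: d:F. ✗
d: successors {e}; <>p there: e:T. ✓
e: successors {b, g}; <>p there: b:F, g:T. ✓
g: successors {g}; <>p there: g:T. ✓
— 4 worlds.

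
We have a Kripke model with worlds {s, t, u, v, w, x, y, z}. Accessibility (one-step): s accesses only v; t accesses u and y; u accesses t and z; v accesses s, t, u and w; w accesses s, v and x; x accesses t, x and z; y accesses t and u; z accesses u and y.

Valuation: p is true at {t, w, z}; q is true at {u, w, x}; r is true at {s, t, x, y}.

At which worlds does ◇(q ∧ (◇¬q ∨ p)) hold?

{t, v, w, x, y, z}

s: successors {v}; q ∧ (◇¬q ∨ p) there: v:F. ✗
t: successors {u, y}; q ∧ (◇¬q ∨ p) there: u:T, y:F. ✓
u: successors {t, z}; q ∧ (◇¬q ∨ p) there: t:F, z:F. ✗
v: successors {s, t, u, w}; q ∧ (◇¬q ∨ p) there: s:F, t:F, u:T, w:T. ✓
w: successors {s, v, x}; q ∧ (◇¬q ∨ p) there: s:F, v:F, x:T. ✓
x: successors {t, x, z}; q ∧ (◇¬q ∨ p) there: t:F, x:T, z:F. ✓
y: successors {t, u}; q ∧ (◇¬q ∨ p) there: t:F, u:T. ✓
z: successors {u, y}; q ∧ (◇¬q ∨ p) there: u:T, y:F. ✓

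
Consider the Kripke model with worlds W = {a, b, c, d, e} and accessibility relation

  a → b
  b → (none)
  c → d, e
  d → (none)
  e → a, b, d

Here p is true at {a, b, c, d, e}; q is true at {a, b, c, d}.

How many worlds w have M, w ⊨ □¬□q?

2

a: successors {b}; ¬□q there: b:F. ✗
b: no successors, so □¬□q holds vacuously. ✓
c: successors {d, e}; ¬□q there: d:F, e:F. ✗
d: no successors, so □¬□q holds vacuously. ✓
e: successors {a, b, d}; ¬□q there: a:F, b:F, d:F. ✗
Satisfying worlds: {b, d}.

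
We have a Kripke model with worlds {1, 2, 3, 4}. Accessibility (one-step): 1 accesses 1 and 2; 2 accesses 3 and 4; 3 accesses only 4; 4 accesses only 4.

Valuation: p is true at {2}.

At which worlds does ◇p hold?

{1}

1: successors {1, 2}; p there: 1:F, 2:T. ✓
2: successors {3, 4}; p there: 3:F, 4:F. ✗
3: successors {4}; p there: 4:F. ✗
4: successors {4}; p there: 4:F. ✗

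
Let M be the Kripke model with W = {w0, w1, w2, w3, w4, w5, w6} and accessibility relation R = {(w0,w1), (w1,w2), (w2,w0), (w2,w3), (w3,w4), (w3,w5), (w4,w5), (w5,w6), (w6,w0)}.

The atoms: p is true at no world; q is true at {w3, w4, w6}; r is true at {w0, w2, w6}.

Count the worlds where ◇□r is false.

w0: successors {w1}; □r there: w1:T. ✓
w1: successors {w2}; □r there: w2:F. ✗
w2: successors {w0, w3}; □r there: w0:F, w3:F. ✗
w3: successors {w4, w5}; □r there: w4:F, w5:T. ✓
w4: successors {w5}; □r there: w5:T. ✓
w5: successors {w6}; □r there: w6:T. ✓
w6: successors {w0}; □r there: w0:F. ✗
Satisfying worlds: {w0, w3, w4, w5}.
So ◇□r fails at the other 3 worlds.

3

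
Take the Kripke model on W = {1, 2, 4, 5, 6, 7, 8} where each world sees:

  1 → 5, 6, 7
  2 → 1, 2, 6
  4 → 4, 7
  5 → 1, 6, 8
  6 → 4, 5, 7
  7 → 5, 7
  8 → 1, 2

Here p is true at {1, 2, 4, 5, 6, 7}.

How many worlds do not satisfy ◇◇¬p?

1: successors {5, 6, 7}; ◇¬p there: 5:T, 6:F, 7:F. ✓
2: successors {1, 2, 6}; ◇¬p there: 1:F, 2:F, 6:F. ✗
4: successors {4, 7}; ◇¬p there: 4:F, 7:F. ✗
5: successors {1, 6, 8}; ◇¬p there: 1:F, 6:F, 8:F. ✗
6: successors {4, 5, 7}; ◇¬p there: 4:F, 5:T, 7:F. ✓
7: successors {5, 7}; ◇¬p there: 5:T, 7:F. ✓
8: successors {1, 2}; ◇¬p there: 1:F, 2:F. ✗
Satisfying worlds: {1, 6, 7}.
So ◇◇¬p fails at the other 4 worlds.

4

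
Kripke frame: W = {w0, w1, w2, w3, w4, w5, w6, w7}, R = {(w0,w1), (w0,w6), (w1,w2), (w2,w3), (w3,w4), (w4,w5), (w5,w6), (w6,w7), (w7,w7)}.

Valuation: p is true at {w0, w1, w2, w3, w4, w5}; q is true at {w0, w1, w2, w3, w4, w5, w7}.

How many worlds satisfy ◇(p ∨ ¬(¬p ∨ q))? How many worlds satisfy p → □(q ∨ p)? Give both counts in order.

For ◇(p ∨ ¬(¬p ∨ q)):
w0: successors {w1, w6}; p ∨ ¬(¬p ∨ q) there: w1:T, w6:F. ✓
w1: successors {w2}; p ∨ ¬(¬p ∨ q) there: w2:T. ✓
w2: successors {w3}; p ∨ ¬(¬p ∨ q) there: w3:T. ✓
w3: successors {w4}; p ∨ ¬(¬p ∨ q) there: w4:T. ✓
w4: successors {w5}; p ∨ ¬(¬p ∨ q) there: w5:T. ✓
w5: successors {w6}; p ∨ ¬(¬p ∨ q) there: w6:F. ✗
w6: successors {w7}; p ∨ ¬(¬p ∨ q) there: w7:F. ✗
w7: successors {w7}; p ∨ ¬(¬p ∨ q) there: w7:F. ✗
— 5 worlds.
For p → □(q ∨ p):
w0: p is T, □(q ∨ p) is F. ✗
w1: p is T, □(q ∨ p) is T. ✓
w2: p is T, □(q ∨ p) is T. ✓
w3: p is T, □(q ∨ p) is T. ✓
w4: p is T, □(q ∨ p) is T. ✓
w5: p is T, □(q ∨ p) is F. ✗
w6: p is F, □(q ∨ p) is T. ✓
w7: p is F, □(q ∨ p) is T. ✓
— 6 worlds.

5 and 6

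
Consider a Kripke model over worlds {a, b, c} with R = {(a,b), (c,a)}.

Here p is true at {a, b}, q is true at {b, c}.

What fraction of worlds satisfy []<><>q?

1/3

a: successors {b}; <><>q there: b:F. ✗
b: no successors, so []<><>q holds vacuously. ✓
c: successors {a}; <><>q there: a:F. ✗
That's 1 of 3 worlds, so 1/3.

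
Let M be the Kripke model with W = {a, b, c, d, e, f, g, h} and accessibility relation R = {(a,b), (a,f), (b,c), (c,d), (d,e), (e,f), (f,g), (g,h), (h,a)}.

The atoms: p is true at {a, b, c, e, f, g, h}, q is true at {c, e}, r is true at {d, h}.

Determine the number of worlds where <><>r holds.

a: successors {b, f}; <>r there: b:F, f:F. ✗
b: successors {c}; <>r there: c:T. ✓
c: successors {d}; <>r there: d:F. ✗
d: successors {e}; <>r there: e:F. ✗
e: successors {f}; <>r there: f:F. ✗
f: successors {g}; <>r there: g:T. ✓
g: successors {h}; <>r there: h:F. ✗
h: successors {a}; <>r there: a:F. ✗
Satisfying worlds: {b, f}.

2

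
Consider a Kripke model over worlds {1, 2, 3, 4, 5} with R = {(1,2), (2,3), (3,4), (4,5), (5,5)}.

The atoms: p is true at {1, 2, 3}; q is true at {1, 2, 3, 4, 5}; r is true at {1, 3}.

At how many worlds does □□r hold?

1

1: successors {2}; □r there: 2:T. ✓
2: successors {3}; □r there: 3:F. ✗
3: successors {4}; □r there: 4:F. ✗
4: successors {5}; □r there: 5:F. ✗
5: successors {5}; □r there: 5:F. ✗
Satisfying worlds: {1}.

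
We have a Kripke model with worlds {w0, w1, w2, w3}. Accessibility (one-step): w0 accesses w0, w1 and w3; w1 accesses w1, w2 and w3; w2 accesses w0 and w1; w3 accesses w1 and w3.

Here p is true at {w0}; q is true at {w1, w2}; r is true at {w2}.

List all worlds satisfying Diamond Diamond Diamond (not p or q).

{w0, w1, w2, w3}

w0: successors {w0, w1, w3}; Diamond Diamond (not p or q) there: w0:T, w1:T, w3:T. ✓
w1: successors {w1, w2, w3}; Diamond Diamond (not p or q) there: w1:T, w2:T, w3:T. ✓
w2: successors {w0, w1}; Diamond Diamond (not p or q) there: w0:T, w1:T. ✓
w3: successors {w1, w3}; Diamond Diamond (not p or q) there: w1:T, w3:T. ✓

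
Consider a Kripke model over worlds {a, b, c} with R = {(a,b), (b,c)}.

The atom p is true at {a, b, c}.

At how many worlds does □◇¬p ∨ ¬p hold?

1

a: □◇¬p is F, ¬p is F. ✗
b: □◇¬p is F, ¬p is F. ✗
c: □◇¬p is T, ¬p is F. ✓
Satisfying worlds: {c}.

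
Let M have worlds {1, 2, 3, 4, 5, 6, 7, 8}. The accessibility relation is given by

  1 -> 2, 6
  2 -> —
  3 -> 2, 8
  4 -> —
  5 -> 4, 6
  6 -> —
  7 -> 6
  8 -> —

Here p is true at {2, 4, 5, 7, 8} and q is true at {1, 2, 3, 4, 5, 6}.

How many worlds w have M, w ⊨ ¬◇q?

4

1: ◇q is T. ✗
2: ◇q is F. ✓
3: ◇q is T. ✗
4: ◇q is F. ✓
5: ◇q is T. ✗
6: ◇q is F. ✓
7: ◇q is T. ✗
8: ◇q is F. ✓
Satisfying worlds: {2, 4, 6, 8}.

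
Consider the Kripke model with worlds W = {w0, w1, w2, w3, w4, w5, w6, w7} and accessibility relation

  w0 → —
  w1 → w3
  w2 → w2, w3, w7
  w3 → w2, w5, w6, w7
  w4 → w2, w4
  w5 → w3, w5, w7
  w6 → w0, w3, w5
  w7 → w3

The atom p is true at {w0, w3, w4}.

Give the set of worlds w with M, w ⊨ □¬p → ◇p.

w0: □¬p is T, ◇p is F. ✗
w1: □¬p is F, ◇p is T. ✓
w2: □¬p is F, ◇p is T. ✓
w3: □¬p is T, ◇p is F. ✗
w4: □¬p is F, ◇p is T. ✓
w5: □¬p is F, ◇p is T. ✓
w6: □¬p is F, ◇p is T. ✓
w7: □¬p is F, ◇p is T. ✓

{w1, w2, w4, w5, w6, w7}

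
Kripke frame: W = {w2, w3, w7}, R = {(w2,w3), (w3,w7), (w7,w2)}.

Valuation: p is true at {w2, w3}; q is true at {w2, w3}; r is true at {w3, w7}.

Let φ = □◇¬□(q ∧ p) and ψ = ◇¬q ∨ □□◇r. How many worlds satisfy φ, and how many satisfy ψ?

1 and 2

For □◇¬□(q ∧ p):
w2: successors {w3}; ◇¬□(q ∧ p) there: w3:F. ✗
w3: successors {w7}; ◇¬□(q ∧ p) there: w7:F. ✗
w7: successors {w2}; ◇¬□(q ∧ p) there: w2:T. ✓
— 1 world.
For ◇¬q ∨ □□◇r:
w2: ◇¬q is F, □□◇r is F. ✗
w3: ◇¬q is T, □□◇r is T. ✓
w7: ◇¬q is F, □□◇r is T. ✓
— 2 worlds.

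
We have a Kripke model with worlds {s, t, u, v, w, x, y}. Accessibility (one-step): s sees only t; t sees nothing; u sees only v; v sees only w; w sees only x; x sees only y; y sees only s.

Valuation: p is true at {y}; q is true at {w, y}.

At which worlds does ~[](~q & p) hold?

{s, u, v, w, x, y}

s: [](~q & p) is F. ✓
t: [](~q & p) is T. ✗
u: [](~q & p) is F. ✓
v: [](~q & p) is F. ✓
w: [](~q & p) is F. ✓
x: [](~q & p) is F. ✓
y: [](~q & p) is F. ✓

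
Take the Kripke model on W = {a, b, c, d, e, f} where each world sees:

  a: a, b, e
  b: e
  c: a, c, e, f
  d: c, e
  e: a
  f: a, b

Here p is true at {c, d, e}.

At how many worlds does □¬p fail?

a: successors {a, b, e}; ¬p there: a:T, b:T, e:F. ✗
b: successors {e}; ¬p there: e:F. ✗
c: successors {a, c, e, f}; ¬p there: a:T, c:F, e:F, f:T. ✗
d: successors {c, e}; ¬p there: c:F, e:F. ✗
e: successors {a}; ¬p there: a:T. ✓
f: successors {a, b}; ¬p there: a:T, b:T. ✓
Satisfying worlds: {e, f}.
So □¬p fails at the other 4 worlds.

4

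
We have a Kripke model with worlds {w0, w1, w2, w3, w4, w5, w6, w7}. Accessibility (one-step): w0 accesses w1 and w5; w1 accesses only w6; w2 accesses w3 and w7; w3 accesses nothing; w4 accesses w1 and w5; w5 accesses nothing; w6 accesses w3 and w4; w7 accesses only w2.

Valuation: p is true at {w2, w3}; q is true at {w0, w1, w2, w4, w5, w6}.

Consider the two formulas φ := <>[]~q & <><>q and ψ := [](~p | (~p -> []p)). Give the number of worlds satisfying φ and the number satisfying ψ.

4 and 8

For <>[]~q & <><>q:
w0: <>[]~q is T, <><>q is T. ✓
w1: <>[]~q is F, <><>q is T. ✗
w2: <>[]~q is T, <><>q is T. ✓
w3: <>[]~q is F, <><>q is F. ✗
w4: <>[]~q is T, <><>q is T. ✓
w5: <>[]~q is F, <><>q is F. ✗
w6: <>[]~q is T, <><>q is T. ✓
w7: <>[]~q is T, <><>q is F. ✗
— 4 worlds.
For [](~p | (~p -> []p)):
w0: successors {w1, w5}; ~p | (~p -> []p) there: w1:T, w5:T. ✓
w1: successors {w6}; ~p | (~p -> []p) there: w6:T. ✓
w2: successors {w3, w7}; ~p | (~p -> []p) there: w3:T, w7:T. ✓
w3: no successors, so [](~p | (~p -> []p)) holds vacuously. ✓
w4: successors {w1, w5}; ~p | (~p -> []p) there: w1:T, w5:T. ✓
w5: no successors, so [](~p | (~p -> []p)) holds vacuously. ✓
w6: successors {w3, w4}; ~p | (~p -> []p) there: w3:T, w4:T. ✓
w7: successors {w2}; ~p | (~p -> []p) there: w2:T. ✓
— 8 worlds.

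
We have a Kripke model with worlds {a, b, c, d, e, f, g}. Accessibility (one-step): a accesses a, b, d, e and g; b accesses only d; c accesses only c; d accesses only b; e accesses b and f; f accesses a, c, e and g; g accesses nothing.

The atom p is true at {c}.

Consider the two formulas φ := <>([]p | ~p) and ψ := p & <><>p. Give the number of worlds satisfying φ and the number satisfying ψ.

6 and 1

For <>([]p | ~p):
a: successors {a, b, d, e, g}; []p | ~p there: a:T, b:T, d:T, e:T, g:T. ✓
b: successors {d}; []p | ~p there: d:T. ✓
c: successors {c}; []p | ~p there: c:T. ✓
d: successors {b}; []p | ~p there: b:T. ✓
e: successors {b, f}; []p | ~p there: b:T, f:T. ✓
f: successors {a, c, e, g}; []p | ~p there: a:T, c:T, e:T, g:T. ✓
g: no successors, so <>([]p | ~p) fails. ✗
— 6 worlds.
For p & <><>p:
a: p is F, <><>p is F. ✗
b: p is F, <><>p is F. ✗
c: p is T, <><>p is T. ✓
d: p is F, <><>p is F. ✗
e: p is F, <><>p is T. ✗
f: p is F, <><>p is T. ✗
g: p is F, <><>p is F. ✗
— 1 world.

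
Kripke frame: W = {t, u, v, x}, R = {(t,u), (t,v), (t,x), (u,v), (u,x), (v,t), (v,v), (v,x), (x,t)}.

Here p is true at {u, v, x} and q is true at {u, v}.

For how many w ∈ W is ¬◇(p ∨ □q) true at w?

1

t: ◇(p ∨ □q) is T. ✗
u: ◇(p ∨ □q) is T. ✗
v: ◇(p ∨ □q) is T. ✗
x: ◇(p ∨ □q) is F. ✓
Satisfying worlds: {x}.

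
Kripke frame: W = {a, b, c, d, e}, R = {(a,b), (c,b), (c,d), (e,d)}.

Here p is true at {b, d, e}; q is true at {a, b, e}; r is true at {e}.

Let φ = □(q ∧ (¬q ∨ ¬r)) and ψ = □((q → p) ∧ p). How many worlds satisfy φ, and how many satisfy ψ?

3 and 5

For □(q ∧ (¬q ∨ ¬r)):
a: successors {b}; q ∧ (¬q ∨ ¬r) there: b:T. ✓
b: no successors, so □(q ∧ (¬q ∨ ¬r)) holds vacuously. ✓
c: successors {b, d}; q ∧ (¬q ∨ ¬r) there: b:T, d:F. ✗
d: no successors, so □(q ∧ (¬q ∨ ¬r)) holds vacuously. ✓
e: successors {d}; q ∧ (¬q ∨ ¬r) there: d:F. ✗
— 3 worlds.
For □((q → p) ∧ p):
a: successors {b}; (q → p) ∧ p there: b:T. ✓
b: no successors, so □((q → p) ∧ p) holds vacuously. ✓
c: successors {b, d}; (q → p) ∧ p there: b:T, d:T. ✓
d: no successors, so □((q → p) ∧ p) holds vacuously. ✓
e: successors {d}; (q → p) ∧ p there: d:T. ✓
— 5 worlds.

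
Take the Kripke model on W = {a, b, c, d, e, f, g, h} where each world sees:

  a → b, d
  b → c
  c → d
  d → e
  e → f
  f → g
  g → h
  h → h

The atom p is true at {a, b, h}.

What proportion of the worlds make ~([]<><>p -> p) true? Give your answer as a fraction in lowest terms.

3/8

a: []<><>p -> p is T. ✗
b: []<><>p -> p is T. ✗
c: []<><>p -> p is T. ✗
d: []<><>p -> p is T. ✗
e: []<><>p -> p is F. ✓
f: []<><>p -> p is F. ✓
g: []<><>p -> p is F. ✓
h: []<><>p -> p is T. ✗
That's 3 of 8 worlds, so 3/8.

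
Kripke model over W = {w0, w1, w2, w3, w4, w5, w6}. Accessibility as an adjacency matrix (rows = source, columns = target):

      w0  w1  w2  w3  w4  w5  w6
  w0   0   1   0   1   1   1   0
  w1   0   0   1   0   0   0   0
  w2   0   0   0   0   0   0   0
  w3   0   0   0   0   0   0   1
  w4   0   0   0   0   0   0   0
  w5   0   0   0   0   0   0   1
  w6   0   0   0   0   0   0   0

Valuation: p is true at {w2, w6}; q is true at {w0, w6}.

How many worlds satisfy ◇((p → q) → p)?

w0: successors {w1, w3, w4, w5}; (p → q) → p there: w1:F, w3:F, w4:F, w5:F. ✗
w1: successors {w2}; (p → q) → p there: w2:T. ✓
w2: no successors, so ◇((p → q) → p) fails. ✗
w3: successors {w6}; (p → q) → p there: w6:T. ✓
w4: no successors, so ◇((p → q) → p) fails. ✗
w5: successors {w6}; (p → q) → p there: w6:T. ✓
w6: no successors, so ◇((p → q) → p) fails. ✗
Satisfying worlds: {w1, w3, w5}.

3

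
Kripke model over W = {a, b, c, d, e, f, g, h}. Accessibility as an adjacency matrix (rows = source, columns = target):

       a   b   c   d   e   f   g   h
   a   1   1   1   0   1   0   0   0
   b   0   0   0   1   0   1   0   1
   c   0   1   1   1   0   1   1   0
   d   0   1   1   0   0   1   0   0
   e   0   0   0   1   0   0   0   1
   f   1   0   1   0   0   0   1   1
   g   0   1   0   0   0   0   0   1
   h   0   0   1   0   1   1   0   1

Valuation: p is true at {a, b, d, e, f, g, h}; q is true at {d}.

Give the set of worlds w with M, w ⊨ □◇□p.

{b, e, f}

a: successors {a, b, c, e}; ◇□p there: a:T, b:F, c:T, e:F. ✗
b: successors {d, f, h}; ◇□p there: d:T, f:T, h:T. ✓
c: successors {b, c, d, f, g}; ◇□p there: b:F, c:T, d:T, f:T, g:T. ✗
d: successors {b, c, f}; ◇□p there: b:F, c:T, f:T. ✗
e: successors {d, h}; ◇□p there: d:T, h:T. ✓
f: successors {a, c, g, h}; ◇□p there: a:T, c:T, g:T, h:T. ✓
g: successors {b, h}; ◇□p there: b:F, h:T. ✗
h: successors {c, e, f, h}; ◇□p there: c:T, e:F, f:T, h:T. ✗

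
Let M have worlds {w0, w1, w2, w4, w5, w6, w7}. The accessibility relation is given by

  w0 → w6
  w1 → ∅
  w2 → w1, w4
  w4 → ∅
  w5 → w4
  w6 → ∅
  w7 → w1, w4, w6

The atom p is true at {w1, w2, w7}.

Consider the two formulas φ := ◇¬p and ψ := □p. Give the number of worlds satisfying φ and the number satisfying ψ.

4 and 3

For ◇¬p:
w0: successors {w6}; ¬p there: w6:T. ✓
w1: no successors, so ◇¬p fails. ✗
w2: successors {w1, w4}; ¬p there: w1:F, w4:T. ✓
w4: no successors, so ◇¬p fails. ✗
w5: successors {w4}; ¬p there: w4:T. ✓
w6: no successors, so ◇¬p fails. ✗
w7: successors {w1, w4, w6}; ¬p there: w1:F, w4:T, w6:T. ✓
— 4 worlds.
For □p:
w0: successors {w6}; p there: w6:F. ✗
w1: no successors, so □p holds vacuously. ✓
w2: successors {w1, w4}; p there: w1:T, w4:F. ✗
w4: no successors, so □p holds vacuously. ✓
w5: successors {w4}; p there: w4:F. ✗
w6: no successors, so □p holds vacuously. ✓
w7: successors {w1, w4, w6}; p there: w1:T, w4:F, w6:F. ✗
— 3 worlds.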